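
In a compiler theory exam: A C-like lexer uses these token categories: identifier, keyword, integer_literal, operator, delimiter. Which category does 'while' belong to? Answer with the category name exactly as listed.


Token: 'while'
Checking categories:
  identifier: no
  integer_literal: no
  operator: no
  keyword: YES
  delimiter: no
Category: keyword

keyword


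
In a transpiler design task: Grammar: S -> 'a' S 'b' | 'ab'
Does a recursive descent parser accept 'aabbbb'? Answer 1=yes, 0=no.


Grammar accepts strings of the form a^n b^n (n >= 1)
Word: 'aabbbb'
Counting: 2 a's and 4 b's
Check: 2 == 4? No
Mismatch: a-count != b-count
Rejected

0


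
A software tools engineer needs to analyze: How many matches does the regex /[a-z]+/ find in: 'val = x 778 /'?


Pattern: /[a-z]+/ (identifiers)
Input: 'val = x 778 /'
Scanning for matches:
  Match 1: 'val'
  Match 2: 'x'
Total matches: 2

2


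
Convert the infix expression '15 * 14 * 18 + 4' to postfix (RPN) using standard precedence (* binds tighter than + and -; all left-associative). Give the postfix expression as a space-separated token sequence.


Applying the shunting-yard algorithm:
  Operand 15 -> output
  Push '*' onto operator stack -> op-stack: [*]
  Operand 14 -> output
  See '*' (prec 2); top '*' (prec 2) >= it -> pop '*' to output
  Push '*' onto operator stack -> op-stack: [*]
  Operand 18 -> output
  See '+' (prec 1); top '*' (prec 2) >= it -> pop '*' to output
  Push '+' onto operator stack -> op-stack: [+]
  Operand 4 -> output
  End of input: pop '+' to output
Postfix result: 15 14 * 18 * 4 +

15 14 * 18 * 4 +


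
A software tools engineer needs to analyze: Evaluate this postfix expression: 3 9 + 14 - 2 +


Processing tokens left to right:
Push 3, Push 9
Pop 3 and 9, compute 3 + 9 = 12, push 12
Push 14
Pop 12 and 14, compute 12 - 14 = -2, push -2
Push 2
Pop -2 and 2, compute -2 + 2 = 0, push 0
Stack result: 0

0


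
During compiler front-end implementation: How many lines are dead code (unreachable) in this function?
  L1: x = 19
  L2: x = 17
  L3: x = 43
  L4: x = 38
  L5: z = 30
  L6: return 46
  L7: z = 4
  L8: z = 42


Analyzing control flow:
  L1: reachable (before return)
  L2: reachable (before return)
  L3: reachable (before return)
  L4: reachable (before return)
  L5: reachable (before return)
  L6: reachable (return statement)
  L7: DEAD (after return at L6)
  L8: DEAD (after return at L6)
Return at L6, total lines = 8
Dead lines: L7 through L8
Count: 2

2


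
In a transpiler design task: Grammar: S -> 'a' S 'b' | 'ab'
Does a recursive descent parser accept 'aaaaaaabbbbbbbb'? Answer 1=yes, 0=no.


Grammar accepts strings of the form a^n b^n (n >= 1)
Word: 'aaaaaaabbbbbbbb'
Counting: 7 a's and 8 b's
Check: 7 == 8? No
Mismatch: a-count != b-count
Rejected

0


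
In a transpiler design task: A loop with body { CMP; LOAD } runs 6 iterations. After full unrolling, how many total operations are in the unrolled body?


Loop body operations: CMP, LOAD (2 ops per iteration)
Unrolling 6 iterations:
  Iteration 1: CMP, LOAD (2 ops)
  Iteration 2: CMP, LOAD (2 ops)
  Iteration 3: CMP, LOAD (2 ops)
  Iteration 4: CMP, LOAD (2 ops)
  Iteration 5: CMP, LOAD (2 ops)
  Iteration 6: CMP, LOAD (2 ops)
Total: 6 iterations * 2 ops/iter = 12 operations

12


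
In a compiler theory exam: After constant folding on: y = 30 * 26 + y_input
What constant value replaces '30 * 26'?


Identifying constant sub-expression:
  Original: y = 30 * 26 + y_input
  30 and 26 are both compile-time constants
  Evaluating: 30 * 26 = 780
  After folding: y = 780 + y_input

780


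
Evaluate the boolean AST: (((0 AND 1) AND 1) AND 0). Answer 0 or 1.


Step 1: Evaluate inner node
  0 AND 1 = 0
Step 2: Evaluate next node
  0 AND 1 = 0
Step 3: Evaluate root node
  0 AND 0 = 0

0


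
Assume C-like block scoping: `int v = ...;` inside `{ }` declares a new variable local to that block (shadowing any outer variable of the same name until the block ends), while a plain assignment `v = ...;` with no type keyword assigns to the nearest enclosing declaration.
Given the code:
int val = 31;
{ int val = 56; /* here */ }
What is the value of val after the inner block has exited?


Analyzing scoping rules:
Outer scope: declares val = 31
Inner block: 'int val = 56;' declares a NEW val that shadows the outer one
When the block exits the inner val goes out of scope; the outer val was never modified -> 31
Result: 31

31


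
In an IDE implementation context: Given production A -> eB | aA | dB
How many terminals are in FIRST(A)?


Production: A -> eB | aA | dB
Examining each alternative for leading terminals:
  A -> eB : first terminal = 'e'
  A -> aA : first terminal = 'a'
  A -> dB : first terminal = 'd'
FIRST(A) = {a, d, e}
Count: 3

3


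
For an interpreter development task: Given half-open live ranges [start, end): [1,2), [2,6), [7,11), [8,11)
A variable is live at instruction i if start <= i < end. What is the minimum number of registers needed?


Live ranges:
  Var0: [1, 2)
  Var1: [2, 6)
  Var2: [7, 11)
  Var3: [8, 11)
Sweep-line events (position, delta, active):
  pos=1 start -> active=1
  pos=2 end -> active=0
  pos=2 start -> active=1
  pos=6 end -> active=0
  pos=7 start -> active=1
  pos=8 start -> active=2
  pos=11 end -> active=1
  pos=11 end -> active=0
Maximum simultaneous active: 2
Minimum registers needed: 2

2


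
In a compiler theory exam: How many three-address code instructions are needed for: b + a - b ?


Expression: b + a - b
Generating three-address code (respecting * over +/- precedence):
  Instruction 1: t1 = b + a
  Instruction 2: t2 = t1 - b
Total instructions: 2

2


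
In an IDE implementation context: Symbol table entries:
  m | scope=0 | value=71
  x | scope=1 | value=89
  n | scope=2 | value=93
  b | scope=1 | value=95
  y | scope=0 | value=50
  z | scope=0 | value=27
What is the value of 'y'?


Searching symbol table for 'y':
  m | scope=0 | value=71
  x | scope=1 | value=89
  n | scope=2 | value=93
  b | scope=1 | value=95
  y | scope=0 | value=50 <- MATCH
  z | scope=0 | value=27
Found 'y' at scope 0 with value 50

50


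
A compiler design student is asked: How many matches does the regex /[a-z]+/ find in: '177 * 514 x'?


Pattern: /[a-z]+/ (identifiers)
Input: '177 * 514 x'
Scanning for matches:
  Match 1: 'x'
Total matches: 1

1


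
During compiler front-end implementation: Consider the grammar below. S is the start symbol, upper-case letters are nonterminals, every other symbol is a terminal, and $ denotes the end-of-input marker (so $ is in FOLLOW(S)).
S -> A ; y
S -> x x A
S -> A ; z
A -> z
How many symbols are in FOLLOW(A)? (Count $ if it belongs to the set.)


S is the start symbol and does not occur in any rule body, so FOLLOW(S) = {$}.
Examining every occurrence of A in a rule body:
  S -> A ; y : A is followed by terminal ';' -> add ';'
  S -> x x A : A is at the right end -> add FOLLOW(S) = {$}
  S -> A ; z : A is followed by terminal ';' -> add ';' (already in the set)
  A -> z : A does not occur in the body -> contributes nothing
FOLLOW(A) = {;, $}
Count: 2

2


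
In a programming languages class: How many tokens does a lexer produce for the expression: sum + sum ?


Scanning 'sum + sum'
Token 1: 'sum' -> identifier
Token 2: '+' -> operator
Token 3: 'sum' -> identifier
Total tokens: 3

3


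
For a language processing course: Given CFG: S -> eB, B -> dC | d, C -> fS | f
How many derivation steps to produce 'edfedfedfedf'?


Grammar: S -> eB, B -> dC | d, C -> fS | f
Deriving 'edfedfedfedf':
Step 1: S -> eB => eB
Step 2: B -> dC => edC
Step 3: C -> fS => edfS
Step 4: S -> eB => edfeB
Step 5: B -> dC => edfedC
Step 6: C -> fS => edfedfS
Step 7: S -> eB => edfedfeB
Step 8: B -> dC => edfedfedC
Step 9: C -> fS => edfedfedfS
Step 10: S -> eB => edfedfedfeB
Step 11: B -> dC => edfedfedfedC
Step 12: C -> f => edfedfedfedf
Total derivation steps: 12

12


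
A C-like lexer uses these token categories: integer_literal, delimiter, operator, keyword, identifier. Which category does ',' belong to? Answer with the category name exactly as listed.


Token: ','
Checking categories:
  identifier: no
  integer_literal: no
  operator: no
  keyword: no
  delimiter: YES
Category: delimiter

delimiter


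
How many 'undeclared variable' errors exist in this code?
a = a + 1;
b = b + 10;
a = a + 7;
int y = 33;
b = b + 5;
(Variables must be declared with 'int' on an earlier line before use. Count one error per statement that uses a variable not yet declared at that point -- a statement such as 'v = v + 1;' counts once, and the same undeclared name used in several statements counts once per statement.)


Scanning code line by line:
  Line 1: use 'a' -> ERROR (undeclared)
  Line 2: use 'b' -> ERROR (undeclared)
  Line 3: use 'a' -> ERROR (undeclared)
  Line 4: declare 'y' -> declared = ['y']
  Line 5: use 'b' -> ERROR (undeclared)
Total undeclared variable errors: 4

4


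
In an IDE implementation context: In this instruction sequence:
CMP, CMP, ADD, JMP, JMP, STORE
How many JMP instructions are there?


Scanning instruction sequence for JMP:
  Position 1: CMP
  Position 2: CMP
  Position 3: ADD
  Position 4: JMP <- MATCH
  Position 5: JMP <- MATCH
  Position 6: STORE
Matches at positions: [4, 5]
Total JMP count: 2

2


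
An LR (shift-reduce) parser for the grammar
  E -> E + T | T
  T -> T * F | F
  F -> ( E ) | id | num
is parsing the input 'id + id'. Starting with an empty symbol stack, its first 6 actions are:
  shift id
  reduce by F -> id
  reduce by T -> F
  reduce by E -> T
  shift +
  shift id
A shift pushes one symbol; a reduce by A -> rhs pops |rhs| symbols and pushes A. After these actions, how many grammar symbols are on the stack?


Tracking the symbol stack through each action:
  Action 1: shift 'id' : push -> stack = [id] (size 1)
  Action 2: reduce by F -> id : pop 1, push F -> stack = [F] (size 1)
  Action 3: reduce by T -> F : pop 1, push T -> stack = [T] (size 1)
  Action 4: reduce by E -> T : pop 1, push E -> stack = [E] (size 1)
  Action 5: shift '+' : push -> stack = [E, +] (size 2)
  Action 6: shift 'id' : push -> stack = [E, +, id] (size 3)
Final stack size: 3

3


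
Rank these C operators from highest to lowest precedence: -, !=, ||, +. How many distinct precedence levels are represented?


Looking up precedence for each operator:
  - -> precedence 5
  != -> precedence 3
  || -> precedence 1
  + -> precedence 5
Sorted highest to lowest: -, +, !=, ||
Distinct precedence values: [5, 3, 1]
Number of distinct levels: 3

3


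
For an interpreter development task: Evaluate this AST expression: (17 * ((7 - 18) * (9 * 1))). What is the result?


Expression: (17 * ((7 - 18) * (9 * 1)))
Evaluating step by step:
  7 - 18 = -11
  9 * 1 = 9
  -11 * 9 = -99
  17 * -99 = -1683
Result: -1683

-1683


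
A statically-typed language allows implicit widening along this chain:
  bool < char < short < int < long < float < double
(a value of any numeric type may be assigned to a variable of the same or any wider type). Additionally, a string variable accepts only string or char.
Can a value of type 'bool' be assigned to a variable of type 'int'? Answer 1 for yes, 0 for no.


Target variable type: int
Source value type: bool
Numeric ranks: bool=0, int=3
Widening allowed iff rank(source) <= rank(target): 0 <= 3? Yes
Result: 1

1


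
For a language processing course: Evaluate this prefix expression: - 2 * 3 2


Parsing prefix expression: - 2 * 3 2
Step 1: Innermost operation '* 3 2'
  3 * 2 = 6
Step 2: Outer operation '- 2 [6]'
  2 - 6 = -4

-4


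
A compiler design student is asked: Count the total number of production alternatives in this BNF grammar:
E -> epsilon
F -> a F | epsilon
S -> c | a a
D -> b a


Counting alternatives per rule:
  E: 1 alternative(s)
  F: 2 alternative(s)
  S: 2 alternative(s)
  D: 1 alternative(s)
Sum: 1 + 2 + 2 + 1 = 6

6


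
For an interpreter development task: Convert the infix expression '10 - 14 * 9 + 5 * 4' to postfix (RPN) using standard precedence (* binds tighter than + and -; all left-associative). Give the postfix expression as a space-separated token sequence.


Applying the shunting-yard algorithm:
  Operand 10 -> output
  Push '-' onto operator stack -> op-stack: [-]
  Operand 14 -> output
  Push '*' onto operator stack -> op-stack: [-, *]
  Operand 9 -> output
  See '+' (prec 1); top '*' (prec 2) >= it -> pop '*' to output
  See '+' (prec 1); top '-' (prec 1) >= it -> pop '-' to output
  Push '+' onto operator stack -> op-stack: [+]
  Operand 5 -> output
  Push '*' onto operator stack -> op-stack: [+, *]
  Operand 4 -> output
  End of input: pop '*' to output
  End of input: pop '+' to output
Postfix result: 10 14 9 * - 5 4 * +

10 14 9 * - 5 4 * +


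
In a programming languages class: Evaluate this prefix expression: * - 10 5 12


Parsing prefix expression: * - 10 5 12
Step 1: Innermost operation '- 10 5'
  10 - 5 = 5
Step 2: Outer operation '* [5] 12'
  5 * 12 = 60

60


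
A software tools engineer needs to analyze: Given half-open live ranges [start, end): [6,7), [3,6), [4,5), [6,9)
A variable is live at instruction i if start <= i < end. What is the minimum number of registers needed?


Live ranges:
  Var0: [6, 7)
  Var1: [3, 6)
  Var2: [4, 5)
  Var3: [6, 9)
Sweep-line events (position, delta, active):
  pos=3 start -> active=1
  pos=4 start -> active=2
  pos=5 end -> active=1
  pos=6 end -> active=0
  pos=6 start -> active=1
  pos=6 start -> active=2
  pos=7 end -> active=1
  pos=9 end -> active=0
Maximum simultaneous active: 2
Minimum registers needed: 2

2


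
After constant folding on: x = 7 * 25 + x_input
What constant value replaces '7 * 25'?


Identifying constant sub-expression:
  Original: x = 7 * 25 + x_input
  7 and 25 are both compile-time constants
  Evaluating: 7 * 25 = 175
  After folding: x = 175 + x_input

175


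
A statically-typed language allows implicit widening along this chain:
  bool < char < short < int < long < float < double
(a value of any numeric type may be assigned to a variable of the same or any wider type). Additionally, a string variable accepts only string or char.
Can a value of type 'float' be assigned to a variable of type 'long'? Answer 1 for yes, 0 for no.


Target variable type: long
Source value type: float
Numeric ranks: float=5, long=4
Widening allowed iff rank(source) <= rank(target): 5 <= 4? No
Result: 0

0


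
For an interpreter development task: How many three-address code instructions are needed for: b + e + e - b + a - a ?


Expression: b + e + e - b + a - a
Generating three-address code (respecting * over +/- precedence):
  Instruction 1: t1 = b + e
  Instruction 2: t2 = t1 + e
  Instruction 3: t3 = t2 - b
  Instruction 4: t4 = t3 + a
  Instruction 5: t5 = t4 - a
Total instructions: 5

5


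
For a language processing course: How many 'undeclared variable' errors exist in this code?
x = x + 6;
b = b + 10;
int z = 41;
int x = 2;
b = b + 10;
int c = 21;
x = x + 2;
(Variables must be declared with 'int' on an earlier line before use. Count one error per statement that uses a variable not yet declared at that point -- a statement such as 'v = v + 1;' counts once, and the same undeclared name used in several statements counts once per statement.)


Scanning code line by line:
  Line 1: use 'x' -> ERROR (undeclared)
  Line 2: use 'b' -> ERROR (undeclared)
  Line 3: declare 'z' -> declared = ['z']
  Line 4: declare 'x' -> declared = ['x', 'z']
  Line 5: use 'b' -> ERROR (undeclared)
  Line 6: declare 'c' -> declared = ['c', 'x', 'z']
  Line 7: use 'x' -> OK (declared)
Total undeclared variable errors: 3

3


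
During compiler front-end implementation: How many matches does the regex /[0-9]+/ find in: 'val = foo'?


Pattern: /[0-9]+/ (int literals)
Input: 'val = foo'
Scanning for matches:
Total matches: 0

0


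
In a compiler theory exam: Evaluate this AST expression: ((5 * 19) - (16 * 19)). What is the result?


Expression: ((5 * 19) - (16 * 19))
Evaluating step by step:
  5 * 19 = 95
  16 * 19 = 304
  95 - 304 = -209
Result: -209

-209


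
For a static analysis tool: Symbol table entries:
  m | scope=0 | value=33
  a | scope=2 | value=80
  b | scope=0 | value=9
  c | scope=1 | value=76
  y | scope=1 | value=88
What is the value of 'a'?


Searching symbol table for 'a':
  m | scope=0 | value=33
  a | scope=2 | value=80 <- MATCH
  b | scope=0 | value=9
  c | scope=1 | value=76
  y | scope=1 | value=88
Found 'a' at scope 2 with value 80

80


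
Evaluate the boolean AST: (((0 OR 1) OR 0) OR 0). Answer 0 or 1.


Step 1: Evaluate inner node
  0 OR 1 = 1
Step 2: Evaluate next node
  1 OR 0 = 1
Step 3: Evaluate root node
  1 OR 0 = 1

1


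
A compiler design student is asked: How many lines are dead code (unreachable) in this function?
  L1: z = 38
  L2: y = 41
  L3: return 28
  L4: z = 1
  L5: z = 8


Analyzing control flow:
  L1: reachable (before return)
  L2: reachable (before return)
  L3: reachable (return statement)
  L4: DEAD (after return at L3)
  L5: DEAD (after return at L3)
Return at L3, total lines = 5
Dead lines: L4 through L5
Count: 2

2


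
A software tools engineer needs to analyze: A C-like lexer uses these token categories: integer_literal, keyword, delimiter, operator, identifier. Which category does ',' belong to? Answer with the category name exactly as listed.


Token: ','
Checking categories:
  identifier: no
  integer_literal: no
  operator: no
  keyword: no
  delimiter: YES
Category: delimiter

delimiter


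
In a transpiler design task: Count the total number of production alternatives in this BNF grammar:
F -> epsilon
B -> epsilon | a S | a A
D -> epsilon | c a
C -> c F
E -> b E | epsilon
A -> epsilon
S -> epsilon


Counting alternatives per rule:
  F: 1 alternative(s)
  B: 3 alternative(s)
  D: 2 alternative(s)
  C: 1 alternative(s)
  E: 2 alternative(s)
  A: 1 alternative(s)
  S: 1 alternative(s)
Sum: 1 + 3 + 2 + 1 + 2 + 1 + 1 = 11

11


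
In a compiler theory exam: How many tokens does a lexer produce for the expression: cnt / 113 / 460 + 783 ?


Scanning 'cnt / 113 / 460 + 783'
Token 1: 'cnt' -> identifier
Token 2: '/' -> operator
Token 3: '113' -> integer_literal
Token 4: '/' -> operator
Token 5: '460' -> integer_literal
Token 6: '+' -> operator
Token 7: '783' -> integer_literal
Total tokens: 7

7


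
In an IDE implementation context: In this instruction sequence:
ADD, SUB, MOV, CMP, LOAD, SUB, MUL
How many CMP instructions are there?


Scanning instruction sequence for CMP:
  Position 1: ADD
  Position 2: SUB
  Position 3: MOV
  Position 4: CMP <- MATCH
  Position 5: LOAD
  Position 6: SUB
  Position 7: MUL
Matches at positions: [4]
Total CMP count: 1

1


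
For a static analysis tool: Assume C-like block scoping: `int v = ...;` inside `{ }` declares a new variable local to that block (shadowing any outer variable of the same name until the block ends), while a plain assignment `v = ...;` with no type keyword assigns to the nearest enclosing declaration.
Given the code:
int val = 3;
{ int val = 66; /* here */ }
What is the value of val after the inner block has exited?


Analyzing scoping rules:
Outer scope: declares val = 3
Inner block: 'int val = 66;' declares a NEW val that shadows the outer one
When the block exits the inner val goes out of scope; the outer val was never modified -> 3
Result: 3

3


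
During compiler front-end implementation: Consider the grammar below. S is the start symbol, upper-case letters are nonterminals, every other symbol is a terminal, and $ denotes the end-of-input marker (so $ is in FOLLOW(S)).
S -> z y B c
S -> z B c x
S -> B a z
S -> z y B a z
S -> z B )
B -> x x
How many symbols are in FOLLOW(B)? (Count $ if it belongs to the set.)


S is the start symbol and does not occur in any rule body, so FOLLOW(S) = {$}.
Examining every occurrence of B in a rule body:
  S -> z y B c : B is followed by terminal 'c' -> add 'c'
  S -> z B c x : B is followed by terminal 'c' -> add 'c' (already in the set)
  S -> B a z : B is followed by terminal 'a' -> add 'a'
  S -> z y B a z : B is followed by terminal 'a' -> add 'a' (already in the set)
  S -> z B ) : B is followed by terminal ')' -> add ')'
  B -> x x : B does not occur in the body -> contributes nothing
FOLLOW(B) = {), a, c}
Count: 3

3


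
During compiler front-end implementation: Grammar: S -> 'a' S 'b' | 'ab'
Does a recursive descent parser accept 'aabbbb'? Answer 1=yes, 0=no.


Grammar accepts strings of the form a^n b^n (n >= 1)
Word: 'aabbbb'
Counting: 2 a's and 4 b's
Check: 2 == 4? No
Mismatch: a-count != b-count
Rejected

0


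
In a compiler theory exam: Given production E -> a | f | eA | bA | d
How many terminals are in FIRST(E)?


Production: E -> a | f | eA | bA | d
Examining each alternative for leading terminals:
  E -> a : first terminal = 'a'
  E -> f : first terminal = 'f'
  E -> eA : first terminal = 'e'
  E -> bA : first terminal = 'b'
  E -> d : first terminal = 'd'
FIRST(E) = {a, b, d, e, f}
Count: 5

5


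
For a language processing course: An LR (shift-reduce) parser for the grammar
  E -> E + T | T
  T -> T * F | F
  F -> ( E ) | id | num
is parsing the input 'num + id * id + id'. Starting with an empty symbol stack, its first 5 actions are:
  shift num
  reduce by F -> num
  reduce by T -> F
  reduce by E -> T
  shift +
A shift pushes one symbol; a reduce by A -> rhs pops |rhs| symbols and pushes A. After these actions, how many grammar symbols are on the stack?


Tracking the symbol stack through each action:
  Action 1: shift 'num' : push -> stack = [num] (size 1)
  Action 2: reduce by F -> num : pop 1, push F -> stack = [F] (size 1)
  Action 3: reduce by T -> F : pop 1, push T -> stack = [T] (size 1)
  Action 4: reduce by E -> T : pop 1, push E -> stack = [E] (size 1)
  Action 5: shift '+' : push -> stack = [E, +] (size 2)
Final stack size: 2

2


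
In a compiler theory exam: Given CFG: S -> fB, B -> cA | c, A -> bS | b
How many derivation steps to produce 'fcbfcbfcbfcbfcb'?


Grammar: S -> fB, B -> cA | c, A -> bS | b
Deriving 'fcbfcbfcbfcbfcb':
Step 1: S -> fB => fB
Step 2: B -> cA => fcA
Step 3: A -> bS => fcbS
Step 4: S -> fB => fcbfB
Step 5: B -> cA => fcbfcA
Step 6: A -> bS => fcbfcbS
Step 7: S -> fB => fcbfcbfB
Step 8: B -> cA => fcbfcbfcA
Step 9: A -> bS => fcbfcbfcbS
Step 10: S -> fB => fcbfcbfcbfB
Step 11: B -> cA => fcbfcbfcbfcA
Step 12: A -> bS => fcbfcbfcbfcbS
Step 13: S -> fB => fcbfcbfcbfcbfB
Step 14: B -> cA => fcbfcbfcbfcbfcA
Step 15: A -> b => fcbfcbfcbfcbfcb
Total derivation steps: 15

15


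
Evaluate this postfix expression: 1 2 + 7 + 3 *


Processing tokens left to right:
Push 1, Push 2
Pop 1 and 2, compute 1 + 2 = 3, push 3
Push 7
Pop 3 and 7, compute 3 + 7 = 10, push 10
Push 3
Pop 10 and 3, compute 10 * 3 = 30, push 30
Stack result: 30

30


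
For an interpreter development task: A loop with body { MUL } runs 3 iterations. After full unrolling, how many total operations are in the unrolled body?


Loop body operations: MUL (1 op per iteration)
Unrolling 3 iterations:
  Iteration 1: MUL (1 ops)
  Iteration 2: MUL (1 ops)
  Iteration 3: MUL (1 ops)
Total: 3 iterations * 1 ops/iter = 3 operations

3


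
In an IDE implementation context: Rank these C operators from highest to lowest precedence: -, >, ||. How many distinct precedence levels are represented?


Looking up precedence for each operator:
  - -> precedence 5
  > -> precedence 4
  || -> precedence 1
Sorted highest to lowest: -, >, ||
Distinct precedence values: [5, 4, 1]
Number of distinct levels: 3

3


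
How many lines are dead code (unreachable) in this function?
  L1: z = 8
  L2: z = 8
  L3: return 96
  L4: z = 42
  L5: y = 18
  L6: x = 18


Analyzing control flow:
  L1: reachable (before return)
  L2: reachable (before return)
  L3: reachable (return statement)
  L4: DEAD (after return at L3)
  L5: DEAD (after return at L3)
  L6: DEAD (after return at L3)
Return at L3, total lines = 6
Dead lines: L4 through L6
Count: 3

3


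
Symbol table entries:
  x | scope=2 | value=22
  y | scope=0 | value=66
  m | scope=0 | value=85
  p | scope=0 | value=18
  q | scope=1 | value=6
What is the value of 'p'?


Searching symbol table for 'p':
  x | scope=2 | value=22
  y | scope=0 | value=66
  m | scope=0 | value=85
  p | scope=0 | value=18 <- MATCH
  q | scope=1 | value=6
Found 'p' at scope 0 with value 18

18


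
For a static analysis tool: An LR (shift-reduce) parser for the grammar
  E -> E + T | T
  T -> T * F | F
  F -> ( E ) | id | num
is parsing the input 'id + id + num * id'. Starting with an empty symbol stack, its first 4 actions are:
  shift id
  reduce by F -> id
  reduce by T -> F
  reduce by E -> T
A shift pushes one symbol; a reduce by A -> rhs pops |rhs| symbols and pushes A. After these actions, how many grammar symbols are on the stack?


Tracking the symbol stack through each action:
  Action 1: shift 'id' : push -> stack = [id] (size 1)
  Action 2: reduce by F -> id : pop 1, push F -> stack = [F] (size 1)
  Action 3: reduce by T -> F : pop 1, push T -> stack = [T] (size 1)
  Action 4: reduce by E -> T : pop 1, push E -> stack = [E] (size 1)
Final stack size: 1

1


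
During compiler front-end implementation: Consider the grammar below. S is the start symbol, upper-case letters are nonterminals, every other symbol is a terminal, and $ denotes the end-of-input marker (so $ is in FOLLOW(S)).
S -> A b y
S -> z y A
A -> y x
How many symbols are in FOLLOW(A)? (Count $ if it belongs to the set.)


S is the start symbol and does not occur in any rule body, so FOLLOW(S) = {$}.
Examining every occurrence of A in a rule body:
  S -> A b y : A is followed by terminal 'b' -> add 'b'
  S -> z y A : A is at the right end -> add FOLLOW(S) = {$}
  A -> y x : A does not occur in the body -> contributes nothing
FOLLOW(A) = {b, $}
Count: 2

2


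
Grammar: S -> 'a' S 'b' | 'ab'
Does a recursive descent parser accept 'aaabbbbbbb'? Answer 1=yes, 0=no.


Grammar accepts strings of the form a^n b^n (n >= 1)
Word: 'aaabbbbbbb'
Counting: 3 a's and 7 b's
Check: 3 == 7? No
Mismatch: a-count != b-count
Rejected

0


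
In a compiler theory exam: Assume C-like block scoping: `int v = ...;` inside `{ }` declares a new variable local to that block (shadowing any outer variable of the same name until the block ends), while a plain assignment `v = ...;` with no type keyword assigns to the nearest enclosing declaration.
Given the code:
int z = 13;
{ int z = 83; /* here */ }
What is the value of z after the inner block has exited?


Analyzing scoping rules:
Outer scope: declares z = 13
Inner block: 'int z = 83;' declares a NEW z that shadows the outer one
When the block exits the inner z goes out of scope; the outer z was never modified -> 13
Result: 13

13


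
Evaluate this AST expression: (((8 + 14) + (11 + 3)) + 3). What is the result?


Expression: (((8 + 14) + (11 + 3)) + 3)
Evaluating step by step:
  8 + 14 = 22
  11 + 3 = 14
  22 + 14 = 36
  36 + 3 = 39
Result: 39

39


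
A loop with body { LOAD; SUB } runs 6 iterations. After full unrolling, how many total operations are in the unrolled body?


Loop body operations: LOAD, SUB (2 ops per iteration)
Unrolling 6 iterations:
  Iteration 1: LOAD, SUB (2 ops)
  Iteration 2: LOAD, SUB (2 ops)
  Iteration 3: LOAD, SUB (2 ops)
  Iteration 4: LOAD, SUB (2 ops)
  Iteration 5: LOAD, SUB (2 ops)
  Iteration 6: LOAD, SUB (2 ops)
Total: 6 iterations * 2 ops/iter = 12 operations

12


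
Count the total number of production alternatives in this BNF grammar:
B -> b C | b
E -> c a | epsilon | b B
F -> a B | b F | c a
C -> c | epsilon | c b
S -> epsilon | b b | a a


Counting alternatives per rule:
  B: 2 alternative(s)
  E: 3 alternative(s)
  F: 3 alternative(s)
  C: 3 alternative(s)
  S: 3 alternative(s)
Sum: 2 + 3 + 3 + 3 + 3 = 14

14


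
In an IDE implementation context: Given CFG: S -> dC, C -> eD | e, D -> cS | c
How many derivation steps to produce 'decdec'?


Grammar: S -> dC, C -> eD | e, D -> cS | c
Deriving 'decdec':
Step 1: S -> dC => dC
Step 2: C -> eD => deD
Step 3: D -> cS => decS
Step 4: S -> dC => decdC
Step 5: C -> eD => decdeD
Step 6: D -> c => decdec
Total derivation steps: 6

6


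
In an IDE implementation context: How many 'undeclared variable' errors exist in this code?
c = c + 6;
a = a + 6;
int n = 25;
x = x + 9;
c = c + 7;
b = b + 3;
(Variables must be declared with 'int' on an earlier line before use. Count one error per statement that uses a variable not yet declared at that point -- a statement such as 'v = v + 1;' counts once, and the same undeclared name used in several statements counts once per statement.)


Scanning code line by line:
  Line 1: use 'c' -> ERROR (undeclared)
  Line 2: use 'a' -> ERROR (undeclared)
  Line 3: declare 'n' -> declared = ['n']
  Line 4: use 'x' -> ERROR (undeclared)
  Line 5: use 'c' -> ERROR (undeclared)
  Line 6: use 'b' -> ERROR (undeclared)
Total undeclared variable errors: 5

5


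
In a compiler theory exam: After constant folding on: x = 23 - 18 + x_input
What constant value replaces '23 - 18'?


Identifying constant sub-expression:
  Original: x = 23 - 18 + x_input
  23 and 18 are both compile-time constants
  Evaluating: 23 - 18 = 5
  After folding: x = 5 + x_input

5


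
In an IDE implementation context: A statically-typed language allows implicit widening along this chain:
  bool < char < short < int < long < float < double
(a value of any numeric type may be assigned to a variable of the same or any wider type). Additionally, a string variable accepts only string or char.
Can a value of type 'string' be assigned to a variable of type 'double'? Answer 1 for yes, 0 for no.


Target variable type: double
Source value type: string
Rule: string cannot widen to any numeric type
Result: 0

0


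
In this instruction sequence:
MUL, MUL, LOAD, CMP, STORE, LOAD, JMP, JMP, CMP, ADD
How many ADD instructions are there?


Scanning instruction sequence for ADD:
  Position 1: MUL
  Position 2: MUL
  Position 3: LOAD
  Position 4: CMP
  Position 5: STORE
  Position 6: LOAD
  Position 7: JMP
  Position 8: JMP
  Position 9: CMP
  Position 10: ADD <- MATCH
Matches at positions: [10]
Total ADD count: 1

1


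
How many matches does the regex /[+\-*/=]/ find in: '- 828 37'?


Pattern: /[+\-*/=]/ (operators)
Input: '- 828 37'
Scanning for matches:
  Match 1: '-'
Total matches: 1

1


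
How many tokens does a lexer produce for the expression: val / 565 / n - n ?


Scanning 'val / 565 / n - n'
Token 1: 'val' -> identifier
Token 2: '/' -> operator
Token 3: '565' -> integer_literal
Token 4: '/' -> operator
Token 5: 'n' -> identifier
Token 6: '-' -> operator
Token 7: 'n' -> identifier
Total tokens: 7

7


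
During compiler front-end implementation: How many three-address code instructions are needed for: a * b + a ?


Expression: a * b + a
Generating three-address code (respecting * over +/- precedence):
  Instruction 1: t1 = a * b
  Instruction 2: t2 = t1 + a
Total instructions: 2

2


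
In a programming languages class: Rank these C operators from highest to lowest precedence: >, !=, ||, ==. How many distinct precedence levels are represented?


Looking up precedence for each operator:
  > -> precedence 4
  != -> precedence 3
  || -> precedence 1
  == -> precedence 3
Sorted highest to lowest: >, !=, ==, ||
Distinct precedence values: [4, 3, 1]
Number of distinct levels: 3

3


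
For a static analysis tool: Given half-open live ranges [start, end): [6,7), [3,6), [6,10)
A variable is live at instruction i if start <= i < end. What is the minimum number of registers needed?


Live ranges:
  Var0: [6, 7)
  Var1: [3, 6)
  Var2: [6, 10)
Sweep-line events (position, delta, active):
  pos=3 start -> active=1
  pos=6 end -> active=0
  pos=6 start -> active=1
  pos=6 start -> active=2
  pos=7 end -> active=1
  pos=10 end -> active=0
Maximum simultaneous active: 2
Minimum registers needed: 2

2


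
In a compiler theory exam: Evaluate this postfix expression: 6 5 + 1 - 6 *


Processing tokens left to right:
Push 6, Push 5
Pop 6 and 5, compute 6 + 5 = 11, push 11
Push 1
Pop 11 and 1, compute 11 - 1 = 10, push 10
Push 6
Pop 10 and 6, compute 10 * 6 = 60, push 60
Stack result: 60

60


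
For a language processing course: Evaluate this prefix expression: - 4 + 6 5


Parsing prefix expression: - 4 + 6 5
Step 1: Innermost operation '+ 6 5'
  6 + 5 = 11
Step 2: Outer operation '- 4 [11]'
  4 - 11 = -7

-7


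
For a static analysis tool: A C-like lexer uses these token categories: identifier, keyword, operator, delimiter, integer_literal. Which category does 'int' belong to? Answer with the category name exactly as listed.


Token: 'int'
Checking categories:
  identifier: no
  integer_literal: no
  operator: no
  keyword: YES
  delimiter: no
Category: keyword

keyword


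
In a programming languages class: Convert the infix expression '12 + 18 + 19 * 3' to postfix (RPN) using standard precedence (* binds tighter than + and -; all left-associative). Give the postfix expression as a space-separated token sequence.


Applying the shunting-yard algorithm:
  Operand 12 -> output
  Push '+' onto operator stack -> op-stack: [+]
  Operand 18 -> output
  See '+' (prec 1); top '+' (prec 1) >= it -> pop '+' to output
  Push '+' onto operator stack -> op-stack: [+]
  Operand 19 -> output
  Push '*' onto operator stack -> op-stack: [+, *]
  Operand 3 -> output
  End of input: pop '*' to output
  End of input: pop '+' to output
Postfix result: 12 18 + 19 3 * +

12 18 + 19 3 * +


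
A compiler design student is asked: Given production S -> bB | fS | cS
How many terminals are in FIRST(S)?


Production: S -> bB | fS | cS
Examining each alternative for leading terminals:
  S -> bB : first terminal = 'b'
  S -> fS : first terminal = 'f'
  S -> cS : first terminal = 'c'
FIRST(S) = {b, c, f}
Count: 3

3


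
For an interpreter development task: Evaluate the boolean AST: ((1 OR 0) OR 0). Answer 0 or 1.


Step 1: Evaluate inner node
  1 OR 0 = 1
Step 2: Evaluate root node
  1 OR 0 = 1

1


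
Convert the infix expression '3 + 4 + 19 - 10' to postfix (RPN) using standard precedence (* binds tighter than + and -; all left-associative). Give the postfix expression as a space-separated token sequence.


Applying the shunting-yard algorithm:
  Operand 3 -> output
  Push '+' onto operator stack -> op-stack: [+]
  Operand 4 -> output
  See '+' (prec 1); top '+' (prec 1) >= it -> pop '+' to output
  Push '+' onto operator stack -> op-stack: [+]
  Operand 19 -> output
  See '-' (prec 1); top '+' (prec 1) >= it -> pop '+' to output
  Push '-' onto operator stack -> op-stack: [-]
  Operand 10 -> output
  End of input: pop '-' to output
Postfix result: 3 4 + 19 + 10 -

3 4 + 19 + 10 -


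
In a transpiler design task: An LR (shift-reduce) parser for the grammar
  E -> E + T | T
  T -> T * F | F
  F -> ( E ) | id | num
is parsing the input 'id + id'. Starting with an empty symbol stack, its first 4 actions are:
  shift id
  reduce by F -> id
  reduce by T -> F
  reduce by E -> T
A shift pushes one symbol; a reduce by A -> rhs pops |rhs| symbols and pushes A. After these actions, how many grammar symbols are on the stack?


Tracking the symbol stack through each action:
  Action 1: shift 'id' : push -> stack = [id] (size 1)
  Action 2: reduce by F -> id : pop 1, push F -> stack = [F] (size 1)
  Action 3: reduce by T -> F : pop 1, push T -> stack = [T] (size 1)
  Action 4: reduce by E -> T : pop 1, push E -> stack = [E] (size 1)
Final stack size: 1

1


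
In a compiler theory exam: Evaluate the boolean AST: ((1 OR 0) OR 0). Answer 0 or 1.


Step 1: Evaluate inner node
  1 OR 0 = 1
Step 2: Evaluate root node
  1 OR 0 = 1

1


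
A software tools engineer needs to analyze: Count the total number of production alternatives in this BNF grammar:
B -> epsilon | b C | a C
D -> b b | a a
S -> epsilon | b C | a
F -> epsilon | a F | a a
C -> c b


Counting alternatives per rule:
  B: 3 alternative(s)
  D: 2 alternative(s)
  S: 3 alternative(s)
  F: 3 alternative(s)
  C: 1 alternative(s)
Sum: 3 + 2 + 3 + 3 + 1 = 12

12


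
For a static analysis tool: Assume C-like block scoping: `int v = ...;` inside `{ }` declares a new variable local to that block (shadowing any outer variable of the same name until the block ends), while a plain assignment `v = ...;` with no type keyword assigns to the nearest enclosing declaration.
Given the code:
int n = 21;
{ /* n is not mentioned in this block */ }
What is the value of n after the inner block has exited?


Analyzing scoping rules:
Outer scope: declares n = 21
Inner block: n is neither redeclared nor assigned -> unchanged
After the block -> 21
Result: 21

21


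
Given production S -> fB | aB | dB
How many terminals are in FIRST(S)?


Production: S -> fB | aB | dB
Examining each alternative for leading terminals:
  S -> fB : first terminal = 'f'
  S -> aB : first terminal = 'a'
  S -> dB : first terminal = 'd'
FIRST(S) = {a, d, f}
Count: 3

3


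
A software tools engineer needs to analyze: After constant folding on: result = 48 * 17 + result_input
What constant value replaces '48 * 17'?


Identifying constant sub-expression:
  Original: result = 48 * 17 + result_input
  48 and 17 are both compile-time constants
  Evaluating: 48 * 17 = 816
  After folding: result = 816 + result_input

816


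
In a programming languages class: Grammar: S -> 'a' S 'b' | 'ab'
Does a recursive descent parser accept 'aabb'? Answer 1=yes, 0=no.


Grammar accepts strings of the form a^n b^n (n >= 1)
Word: 'aabb'
Counting: 2 a's and 2 b's
Check: 2 == 2? Yes
Derivation (S -> aSb applied 1 time(s), then S -> ab): S => aSb => aabb
Accepted

1


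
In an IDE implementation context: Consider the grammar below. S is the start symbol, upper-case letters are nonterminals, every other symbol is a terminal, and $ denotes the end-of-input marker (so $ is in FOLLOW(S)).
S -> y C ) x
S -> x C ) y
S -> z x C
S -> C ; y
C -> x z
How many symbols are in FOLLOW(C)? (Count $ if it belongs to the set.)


S is the start symbol and does not occur in any rule body, so FOLLOW(S) = {$}.
Examining every occurrence of C in a rule body:
  S -> y C ) x : C is followed by terminal ')' -> add ')'
  S -> x C ) y : C is followed by terminal ')' -> add ')' (already in the set)
  S -> z x C : C is at the right end -> add FOLLOW(S) = {$}
  S -> C ; y : C is followed by terminal ';' -> add ';'
  C -> x z : C does not occur in the body -> contributes nothing
FOLLOW(C) = {), ;, $}
Count: 3

3


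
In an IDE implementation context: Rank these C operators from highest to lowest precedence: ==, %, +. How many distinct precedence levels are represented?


Looking up precedence for each operator:
  == -> precedence 3
  % -> precedence 6
  + -> precedence 5
Sorted highest to lowest: %, +, ==
Distinct precedence values: [6, 5, 3]
Number of distinct levels: 3

3


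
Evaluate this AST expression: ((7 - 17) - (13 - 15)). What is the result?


Expression: ((7 - 17) - (13 - 15))
Evaluating step by step:
  7 - 17 = -10
  13 - 15 = -2
  -10 - -2 = -8
Result: -8

-8


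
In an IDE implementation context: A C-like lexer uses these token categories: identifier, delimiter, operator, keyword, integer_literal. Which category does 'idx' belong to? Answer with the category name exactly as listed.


Token: 'idx'
Checking categories:
  identifier: YES
  integer_literal: no
  operator: no
  keyword: no
  delimiter: no
Category: identifier

identifier


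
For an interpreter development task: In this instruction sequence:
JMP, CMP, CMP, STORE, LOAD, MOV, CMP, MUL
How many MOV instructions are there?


Scanning instruction sequence for MOV:
  Position 1: JMP
  Position 2: CMP
  Position 3: CMP
  Position 4: STORE
  Position 5: LOAD
  Position 6: MOV <- MATCH
  Position 7: CMP
  Position 8: MUL
Matches at positions: [6]
Total MOV count: 1

1


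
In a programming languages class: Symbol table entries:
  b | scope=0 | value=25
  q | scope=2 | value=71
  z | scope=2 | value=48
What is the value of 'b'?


Searching symbol table for 'b':
  b | scope=0 | value=25 <- MATCH
  q | scope=2 | value=71
  z | scope=2 | value=48
Found 'b' at scope 0 with value 25

25
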